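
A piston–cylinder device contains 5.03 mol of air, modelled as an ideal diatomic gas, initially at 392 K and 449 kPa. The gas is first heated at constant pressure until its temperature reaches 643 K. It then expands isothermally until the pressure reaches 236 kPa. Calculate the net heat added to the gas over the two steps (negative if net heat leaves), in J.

V₁ = nRT₁/P₁ = 5.03×8.314×392/449 = 36.5 L.
Step 1 — Isobaric: P stays 449 kPa; V/T = const ⇒ T₂ = 643 K, V₂ = 59.9 L.
W = PΔV = 449×(59.9−36.5) kPa·L = 10500 J.
ΔU = nCvΔT = 5.03×20.8×(643−392) = 26200 J.
Q = ΔU + W = nCpΔT = 36700 J.
State after step 1: P = 449 kPa, V = 59.9 L, T = 643 K.
Step 2 — Isothermal: T stays 643 K; PV = const ⇒ V₂ = 114 L, P₂ = 236 kPa.
ΔU = 0 (ideal gas, T constant).
W = nRT ln(V₂/V₁) = 5.03×8.314×643×ln(1.90) = 17300 J.
Q = ΔU + W = 17300 J.
Net over both steps: W = 27800 J, Q = 54000 J, ΔU = 26200 J.

54000 J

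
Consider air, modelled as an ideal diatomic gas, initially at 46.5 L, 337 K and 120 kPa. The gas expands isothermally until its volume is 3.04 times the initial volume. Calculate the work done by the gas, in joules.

n = P₁V₁/(RT₁) = 120×46.5/(8.314×337) = 1.99 mol.
Isothermal: T stays 337 K; PV = const ⇒ V₂ = 141 L, P₂ = 39.5 kPa.
W = nRT ln(V₂/V₁) = 1.99×8.314×337×ln(3.04) = 6200 J.

6200 J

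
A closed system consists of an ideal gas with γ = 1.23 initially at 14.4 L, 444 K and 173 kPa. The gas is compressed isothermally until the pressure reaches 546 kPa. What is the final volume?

Isothermal: T stays 444 K; PV = const ⇒ V₂ = 4.56 L, P₂ = 546 kPa.

4.56 L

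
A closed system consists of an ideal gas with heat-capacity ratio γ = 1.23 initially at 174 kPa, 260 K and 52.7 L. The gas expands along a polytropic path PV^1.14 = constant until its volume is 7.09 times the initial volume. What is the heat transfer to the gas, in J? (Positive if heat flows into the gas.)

6150 J

n = P₁V₁/(RT₁) = 174×52.7/(8.314×260) = 4.24 mol.
Polytropic n=1.14: T₂ = T₁(V₁/V₂)^(n−1) = 260×(0.141)^0.14 = 198 K; P₂ = P₁(V₁/V₂)^n = 18.7 kPa.
W = (P₁V₁−P₂V₂)/(n−1) = (174×52.7−18.7×374)/0.14 = 15700 J.
ΔU = nCvΔT = 4.24×36.1×(198−260) = -9560 J.
Q = ΔU + W = 6150 J.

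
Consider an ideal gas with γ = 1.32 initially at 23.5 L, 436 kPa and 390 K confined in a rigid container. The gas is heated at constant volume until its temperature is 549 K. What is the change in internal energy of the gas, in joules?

13100 J

n = P₁V₁/(RT₁) = 436×23.5/(8.314×390) = 3.16 mol.
Isochoric: V stays 23.5 L; P/T = const ⇒ T₂ = 549 K, P₂ = 614 kPa.
For an ideal gas ΔU = nCvΔT with Cv = R/(γ−1) = 26.0 J/(mol·K).
ΔU = 3.16×26.0×(549−390) = 13100 J.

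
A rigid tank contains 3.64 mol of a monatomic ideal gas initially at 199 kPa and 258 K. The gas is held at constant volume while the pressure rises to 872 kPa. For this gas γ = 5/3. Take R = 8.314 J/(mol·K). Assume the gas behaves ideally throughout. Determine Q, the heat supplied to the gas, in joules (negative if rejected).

V₁ = nRT₁/P₁ = 3.64×8.314×258/199 = 39.2 L.
Isochoric: V stays 39.2 L; P/T = const ⇒ T₂ = 1130 K, P₂ = 872 kPa.
W = 0 (no volume change).
ΔU = nCvΔT = 3.64×12.5×(1130−258) = 39600 J.
Q = ΔU = 39600 J.

39600 J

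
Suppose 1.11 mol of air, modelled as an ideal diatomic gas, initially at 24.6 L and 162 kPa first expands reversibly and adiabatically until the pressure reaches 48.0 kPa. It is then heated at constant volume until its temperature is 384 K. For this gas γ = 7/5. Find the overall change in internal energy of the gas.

-1100 J

T₁ = P₁V₁/(nR) = 162×24.6/(1.11×8.314) = 432 K.
Step 1 — Adiabatic: T₂/T₁ = (P₂/P₁)^((γ−1)/γ) ⇒ T₂ = 432×(0.296)^0.286 = 305 K; V₂ = 58.7 L.
ΔU = nCvΔT = 1.11×20.8×(305−432) = -2920 J.
Q = 0 for an adiabatic process, so W = −ΔU = 2920 J.
State after step 1: P = 48.0 kPa, V = 58.7 L, T = 305 K.
Step 2 — Isochoric: V stays 58.7 L; P/T = const ⇒ T₂ = 384 K, P₂ = 60.4 kPa.
W = 0 (no volume change).
ΔU = nCvΔT = 1.11×20.8×(384−305) = 1820 J.
Q = ΔU = 1820 J.
Net over both steps: W = 2920 J, Q = 1820 J, ΔU = -1100 J.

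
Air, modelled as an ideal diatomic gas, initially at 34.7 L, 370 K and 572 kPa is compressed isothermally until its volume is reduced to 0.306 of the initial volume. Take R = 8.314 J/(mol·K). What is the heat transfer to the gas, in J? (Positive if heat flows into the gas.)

-23500 J

n = P₁V₁/(RT₁) = 572×34.7/(8.314×370) = 6.45 mol.
Isothermal: T stays 370 K; PV = const ⇒ V₂ = 10.6 L, P₂ = 1870 kPa.
ΔU = 0 (ideal gas, T constant).
W = nRT ln(V₂/V₁) = 6.45×8.314×370×ln(0.306) = -23500 J.
Q = ΔU + W = -23500 J.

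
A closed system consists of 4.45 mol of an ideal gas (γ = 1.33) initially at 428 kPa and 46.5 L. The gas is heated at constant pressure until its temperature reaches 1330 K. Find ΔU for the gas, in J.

88800 J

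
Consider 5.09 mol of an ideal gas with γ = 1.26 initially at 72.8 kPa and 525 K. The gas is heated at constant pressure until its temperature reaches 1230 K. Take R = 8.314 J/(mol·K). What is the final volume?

715 L

V₁ = nRT₁/P₁ = 5.09×8.314×525/72.8 = 305 L.
Isobaric: P stays 72.8 kPa; V/T = const ⇒ T₂ = 1230 K, V₂ = 715 L.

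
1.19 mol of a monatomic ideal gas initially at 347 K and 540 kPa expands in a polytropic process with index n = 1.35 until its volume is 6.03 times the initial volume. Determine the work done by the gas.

4580 J

V₁ = nRT₁/P₁ = 1.19×8.314×347/540 = 6.36 L.
Polytropic n=1.35: T₂ = T₁(V₁/V₂)^(n−1) = 347×(0.166)^0.35 = 185 K; P₂ = P₁(V₁/V₂)^n = 47.7 kPa.
W = (P₁V₁−P₂V₂)/(n−1) = (540×6.36−47.7×38.3)/0.35 = 4580 J.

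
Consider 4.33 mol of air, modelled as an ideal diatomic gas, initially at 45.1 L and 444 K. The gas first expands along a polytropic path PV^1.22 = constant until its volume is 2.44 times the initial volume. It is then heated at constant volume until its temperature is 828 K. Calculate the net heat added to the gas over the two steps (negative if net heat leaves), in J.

P₁ = nRT₁/V₁ = 4.33×8.314×444/45.1 = 354 kPa.
Step 1 — Polytropic n=1.22: T₂ = T₁(V₁/V₂)^(n−1) = 444×(0.410)^0.22 = 365 K; P₂ = P₁(V₁/V₂)^n = 119 kPa.
W = (P₁V₁−P₂V₂)/(n−1) = (354×45.1−119×110)/0.22 = 12900 J.
ΔU = nCvΔT = 4.33×20.8×(365−444) = -7120 J.
Q = ΔU + W = 5830 J.
State after step 1: P = 119 kPa, V = 110 L, T = 365 K.
Step 2 — Isochoric: V stays 110 L; P/T = const ⇒ T₂ = 828 K, P₂ = 271 kPa.
W = 0 (no volume change).
ΔU = nCvΔT = 4.33×20.8×(828−365) = 41700 J.
Q = ΔU = 41700 J.
Net over both steps: W = 12900 J, Q = 47500 J, ΔU = 34600 J.

47500 J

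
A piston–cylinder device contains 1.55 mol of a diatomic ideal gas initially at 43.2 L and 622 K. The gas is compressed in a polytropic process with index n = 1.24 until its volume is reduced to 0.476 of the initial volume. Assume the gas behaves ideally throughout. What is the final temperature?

743 K

P₁ = nRT₁/V₁ = 1.55×8.314×622/43.2 = 186 kPa.
Polytropic n=1.24: T₂ = T₁(V₁/V₂)^(n−1) = 622×(2.10)^0.24 = 743 K; P₂ = P₁(V₁/V₂)^n = 466 kPa.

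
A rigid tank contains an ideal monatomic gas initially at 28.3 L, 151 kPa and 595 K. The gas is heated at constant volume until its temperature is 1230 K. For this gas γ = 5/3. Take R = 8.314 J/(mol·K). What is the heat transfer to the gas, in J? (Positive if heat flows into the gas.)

6840 J

n = P₁V₁/(RT₁) = 151×28.3/(8.314×595) = 0.864 mol.
Isochoric: V stays 28.3 L; P/T = const ⇒ T₂ = 1230 K, P₂ = 312 kPa.
W = 0 (no volume change).
ΔU = nCvΔT = 0.864×12.5×(1230−595) = 6840 J.
Q = ΔU = 6840 J.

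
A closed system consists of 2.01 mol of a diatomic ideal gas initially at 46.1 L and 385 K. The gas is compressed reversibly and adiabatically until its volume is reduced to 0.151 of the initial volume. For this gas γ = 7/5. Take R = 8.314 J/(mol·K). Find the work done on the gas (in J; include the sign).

18200 J

P₁ = nRT₁/V₁ = 2.01×8.314×385/46.1 = 140 kPa.
Adiabatic: TV^(γ−1) = const ⇒ T₂ = 385×(6.62)^0.400 = 820 K; PV^γ = const ⇒ P₂ = 1970 kPa.
ΔU = nCvΔT = 2.01×20.8×(820−385) = 18200 J.
Q = 0 for an adiabatic process, so W = −ΔU = -18200 J.
Work done on the gas = −W_by = 18200 J.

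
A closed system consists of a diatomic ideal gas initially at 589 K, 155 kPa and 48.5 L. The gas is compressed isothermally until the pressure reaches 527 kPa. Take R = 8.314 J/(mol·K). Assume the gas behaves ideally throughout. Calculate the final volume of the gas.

14.3 L

Isothermal: T stays 589 K; PV = const ⇒ V₂ = 14.3 L, P₂ = 527 kPa.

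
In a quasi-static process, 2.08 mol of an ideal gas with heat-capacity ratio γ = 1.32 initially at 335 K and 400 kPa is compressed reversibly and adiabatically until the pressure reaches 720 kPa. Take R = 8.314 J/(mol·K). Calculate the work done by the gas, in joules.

V₁ = nRT₁/P₁ = 2.08×8.314×335/400 = 14.5 L.
Adiabatic: T₂/T₁ = (P₂/P₁)^((γ−1)/γ) ⇒ T₂ = 335×(1.80)^0.242 = 386 K; V₂ = 9.28 L.
ΔU = nCvΔT = 2.08×26.0×(386−335) = 2770 J.
Q = 0 for an adiabatic process, so W = −ΔU = -2770 J.

-2770 J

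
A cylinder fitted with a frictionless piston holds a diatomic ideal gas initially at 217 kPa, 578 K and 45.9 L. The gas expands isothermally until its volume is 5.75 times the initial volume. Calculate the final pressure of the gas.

Isothermal: T stays 578 K; PV = const ⇒ V₂ = 264 L, P₂ = 37.7 kPa.

37.7 kPa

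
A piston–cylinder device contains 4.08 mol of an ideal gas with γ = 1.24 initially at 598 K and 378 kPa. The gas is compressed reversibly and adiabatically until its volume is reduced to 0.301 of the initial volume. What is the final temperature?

798 K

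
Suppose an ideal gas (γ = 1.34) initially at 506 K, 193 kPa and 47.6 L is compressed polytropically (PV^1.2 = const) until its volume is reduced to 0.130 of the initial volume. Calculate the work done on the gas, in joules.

23100 J

n = P₁V₁/(RT₁) = 193×47.6/(8.314×506) = 2.18 mol.
Polytropic n=1.2: T₂ = T₁(V₁/V₂)^(n−1) = 506×(7.69)^0.20 = 761 K; P₂ = P₁(V₁/V₂)^n = 2230 kPa.
W = (P₁V₁−P₂V₂)/(n−1) = (193×47.6−2230×6.19)/0.20 = -23100 J.
Work done on the gas = −W_by = 23100 J.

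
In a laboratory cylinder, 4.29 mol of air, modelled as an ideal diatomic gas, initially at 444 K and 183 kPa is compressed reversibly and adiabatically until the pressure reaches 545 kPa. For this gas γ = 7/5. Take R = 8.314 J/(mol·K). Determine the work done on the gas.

V₁ = nRT₁/P₁ = 4.29×8.314×444/183 = 86.5 L.
Adiabatic: T₂/T₁ = (P₂/P₁)^((γ−1)/γ) ⇒ T₂ = 444×(2.98)^0.286 = 606 K; V₂ = 39.7 L.
ΔU = nCvΔT = 4.29×20.8×(606−444) = 14500 J.
Q = 0 for an adiabatic process, so W = −ΔU = -14500 J.
Work done on the gas = −W_by = 14500 J.

14500 J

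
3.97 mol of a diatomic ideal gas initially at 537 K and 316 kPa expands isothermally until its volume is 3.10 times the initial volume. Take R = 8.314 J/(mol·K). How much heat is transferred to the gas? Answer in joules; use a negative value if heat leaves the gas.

20100 J

V₁ = nRT₁/P₁ = 3.97×8.314×537/316 = 56.1 L.
Isothermal: T stays 537 K; PV = const ⇒ V₂ = 174 L, P₂ = 102 kPa.
ΔU = 0 (ideal gas, T constant).
W = nRT ln(V₂/V₁) = 3.97×8.314×537×ln(3.10) = 20100 J.
Q = ΔU + W = 20100 J.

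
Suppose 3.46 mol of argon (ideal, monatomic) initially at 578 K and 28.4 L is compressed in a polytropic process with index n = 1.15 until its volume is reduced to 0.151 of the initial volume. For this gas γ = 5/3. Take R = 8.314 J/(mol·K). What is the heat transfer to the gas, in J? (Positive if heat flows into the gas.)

-28200 J

P₁ = nRT₁/V₁ = 3.46×8.314×578/28.4 = 585 kPa.
Polytropic n=1.15: T₂ = T₁(V₁/V₂)^(n−1) = 578×(6.62)^0.15 = 768 K; P₂ = P₁(V₁/V₂)^n = 5150 kPa.
W = (P₁V₁−P₂V₂)/(n−1) = (585×28.4−5150×4.29)/0.15 = -36300 J.
ΔU = nCvΔT = 3.46×12.5×(768−578) = 8180 J.
Q = ΔU + W = -28200 J.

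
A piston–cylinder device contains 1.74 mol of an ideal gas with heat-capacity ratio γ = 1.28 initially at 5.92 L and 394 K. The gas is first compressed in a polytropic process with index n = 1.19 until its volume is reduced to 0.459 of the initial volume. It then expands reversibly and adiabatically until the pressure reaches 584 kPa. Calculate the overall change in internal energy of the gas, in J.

-3080 J

P₁ = nRT₁/V₁ = 1.74×8.314×394/5.92 = 963 kPa.
Step 1 — Polytropic n=1.19: T₂ = T₁(V₁/V₂)^(n−1) = 394×(2.18)^0.19 = 457 K; P₂ = P₁(V₁/V₂)^n = 2430 kPa.
W = (P₁V₁−P₂V₂)/(n−1) = (963×5.92−2430×2.72)/0.19 = -4780 J.
ΔU = nCvΔT = 1.74×29.7×(457−394) = 3250 J.
Q = ΔU + W = -1540 J.
State after step 1: P = 2430 kPa, V = 2.72 L, T = 457 K.
Step 2 — Adiabatic: T₂/T₁ = (P₂/P₁)^((γ−1)/γ) ⇒ T₂ = 457×(0.240)^0.219 = 334 K; V₂ = 8.28 L.
ΔU = nCvΔT = 1.74×29.7×(334−457) = -6330 J.
Q = 0 for an adiabatic process, so W = −ΔU = 6330 J.
Net over both steps: W = 1540 J, Q = -1540 J, ΔU = -3080 J.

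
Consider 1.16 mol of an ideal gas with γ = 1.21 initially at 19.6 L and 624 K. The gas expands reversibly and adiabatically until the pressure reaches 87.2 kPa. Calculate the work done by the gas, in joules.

5620 J

P₁ = nRT₁/V₁ = 1.16×8.314×624/19.6 = 307 kPa.
Adiabatic: T₂/T₁ = (P₂/P₁)^((γ−1)/γ) ⇒ T₂ = 624×(0.284)^0.174 = 502 K; V₂ = 55.5 L.
ΔU = nCvΔT = 1.16×39.6×(502−624) = -5620 J.
Q = 0 for an adiabatic process, so W = −ΔU = 5620 J.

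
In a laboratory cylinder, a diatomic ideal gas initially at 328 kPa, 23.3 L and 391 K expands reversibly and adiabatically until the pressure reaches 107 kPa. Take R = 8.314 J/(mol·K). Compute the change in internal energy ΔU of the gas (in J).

-5230 J

n = P₁V₁/(RT₁) = 328×23.3/(8.314×391) = 2.35 mol.
Adiabatic: T₂/T₁ = (P₂/P₁)^((γ−1)/γ) ⇒ T₂ = 391×(0.326)^0.286 = 284 K; V₂ = 51.9 L.
For an ideal gas ΔU = nCvΔT with Cv = (5/2)R = 20.8 J/(mol·K).
ΔU = 2.35×20.8×(284−391) = -5230 J.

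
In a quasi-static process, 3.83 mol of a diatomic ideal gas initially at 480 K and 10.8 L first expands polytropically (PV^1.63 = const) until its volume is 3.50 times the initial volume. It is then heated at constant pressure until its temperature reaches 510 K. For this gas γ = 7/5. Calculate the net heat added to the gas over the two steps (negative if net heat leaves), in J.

P₁ = nRT₁/V₁ = 3.83×8.314×480/10.8 = 1420 kPa.
Step 1 — Polytropic n=1.63: T₂ = T₁(V₁/V₂)^(n−1) = 480×(0.286)^0.63 = 218 K; P₂ = P₁(V₁/V₂)^n = 184 kPa.
W = (P₁V₁−P₂V₂)/(n−1) = (1420×10.8−184×37.8)/0.63 = 13200 J.
ΔU = nCvΔT = 3.83×20.8×(218−480) = -20900 J.
Q = ΔU + W = -7610 J.
State after step 1: P = 184 kPa, V = 37.8 L, T = 218 K.
Step 2 — Isobaric: P stays 184 kPa; V/T = const ⇒ T₂ = 510 K, V₂ = 88.4 L.
W = PΔV = 184×(88.4−37.8) kPa·L = 9300 J.
ΔU = nCvΔT = 3.83×20.8×(510−218) = 23200 J.
Q = ΔU + W = nCpΔT = 32500 J.
Net over both steps: W = 22500 J, Q = 24900 J, ΔU = 2390 J.

24900 J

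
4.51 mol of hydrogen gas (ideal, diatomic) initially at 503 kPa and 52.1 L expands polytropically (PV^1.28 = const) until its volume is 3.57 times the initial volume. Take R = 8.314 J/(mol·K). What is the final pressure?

T₁ = P₁V₁/(nR) = 503×52.1/(4.51×8.314) = 699 K.
Polytropic n=1.28: T₂ = T₁(V₁/V₂)^(n−1) = 699×(0.280)^0.28 = 489 K; P₂ = P₁(V₁/V₂)^n = 98.7 kPa.

98.7 kPa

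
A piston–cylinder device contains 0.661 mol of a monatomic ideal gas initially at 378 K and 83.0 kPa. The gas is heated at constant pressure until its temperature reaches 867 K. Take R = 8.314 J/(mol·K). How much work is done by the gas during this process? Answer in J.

2690 J

V₁ = nRT₁/P₁ = 0.661×8.314×378/83.0 = 25.0 L.
Isobaric: P stays 83.0 kPa; V/T = const ⇒ T₂ = 867 K, V₂ = 57.4 L.
W = PΔV = 83.0×(57.4−25.0) kPa·L = 2690 J.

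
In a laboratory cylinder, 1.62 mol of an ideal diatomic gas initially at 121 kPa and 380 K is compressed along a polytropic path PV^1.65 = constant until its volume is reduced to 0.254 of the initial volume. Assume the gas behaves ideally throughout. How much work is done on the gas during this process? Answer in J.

11300 J

V₁ = nRT₁/P₁ = 1.62×8.314×380/121 = 42.3 L.
Polytropic n=1.65: T₂ = T₁(V₁/V₂)^(n−1) = 380×(3.94)^0.65 = 926 K; P₂ = P₁(V₁/V₂)^n = 1160 kPa.
W = (P₁V₁−P₂V₂)/(n−1) = (121×42.3−1160×10.7)/0.65 = -11300 J.
Work done on the gas = −W_by = 11300 J.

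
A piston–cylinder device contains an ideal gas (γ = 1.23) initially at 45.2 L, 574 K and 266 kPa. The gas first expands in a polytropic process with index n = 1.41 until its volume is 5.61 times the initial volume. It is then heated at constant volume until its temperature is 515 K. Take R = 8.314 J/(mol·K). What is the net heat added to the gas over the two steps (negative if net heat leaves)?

n = P₁V₁/(RT₁) = 266×45.2/(8.314×574) = 2.52 mol.
Step 1 — Polytropic n=1.41: T₂ = T₁(V₁/V₂)^(n−1) = 574×(0.178)^0.41 = 283 K; P₂ = P₁(V₁/V₂)^n = 23.4 kPa.
W = (P₁V₁−P₂V₂)/(n−1) = (266×45.2−23.4×254)/0.41 = 14900 J.
ΔU = nCvΔT = 2.52×36.1×(283−574) = -26500 J.
Q = ΔU + W = -11600 J.
State after step 1: P = 23.4 kPa, V = 254 L, T = 283 K.
Step 2 — Isochoric: V stays 254 L; P/T = const ⇒ T₂ = 515 K, P₂ = 42.5 kPa.
W = 0 (no volume change).
ΔU = nCvΔT = 2.52×36.1×(515−283) = 21100 J.
Q = ΔU = 21100 J.
Net over both steps: W = 14900 J, Q = 9490 J, ΔU = -5370 J.

9490 J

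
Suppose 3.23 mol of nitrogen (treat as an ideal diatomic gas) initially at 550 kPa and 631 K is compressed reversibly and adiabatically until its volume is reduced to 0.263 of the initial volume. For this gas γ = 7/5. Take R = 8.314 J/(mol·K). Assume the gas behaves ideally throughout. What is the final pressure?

3570 kPa

V₁ = nRT₁/P₁ = 3.23×8.314×631/550 = 30.8 L.
Adiabatic: TV^(γ−1) = const ⇒ T₂ = 631×(3.80)^0.400 = 1080 K; PV^γ = const ⇒ P₂ = 3570 kPa.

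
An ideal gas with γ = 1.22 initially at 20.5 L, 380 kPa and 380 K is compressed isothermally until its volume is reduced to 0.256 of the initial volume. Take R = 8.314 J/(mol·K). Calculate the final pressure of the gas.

1480 kPa

Isothermal: T stays 380 K; PV = const ⇒ V₂ = 5.25 L, P₂ = 1480 kPa.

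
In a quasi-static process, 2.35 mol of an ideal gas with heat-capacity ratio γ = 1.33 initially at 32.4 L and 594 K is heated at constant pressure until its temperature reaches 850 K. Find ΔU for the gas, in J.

15200 J

P₁ = nRT₁/V₁ = 2.35×8.314×594/32.4 = 358 kPa.
Isobaric: P stays 358 kPa; V/T = const ⇒ T₂ = 850 K, V₂ = 46.4 L.
For an ideal gas ΔU = nCvΔT with Cv = R/(γ−1) = 25.2 J/(mol·K).
ΔU = 2.35×25.2×(850−594) = 15200 J.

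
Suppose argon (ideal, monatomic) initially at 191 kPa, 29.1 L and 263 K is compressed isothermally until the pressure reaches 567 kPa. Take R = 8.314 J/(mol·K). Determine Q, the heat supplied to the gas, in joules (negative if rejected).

-6050 J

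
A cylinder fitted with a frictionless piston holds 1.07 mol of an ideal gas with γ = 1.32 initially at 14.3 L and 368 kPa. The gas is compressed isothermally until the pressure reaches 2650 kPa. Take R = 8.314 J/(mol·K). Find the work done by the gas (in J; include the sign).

-10400 J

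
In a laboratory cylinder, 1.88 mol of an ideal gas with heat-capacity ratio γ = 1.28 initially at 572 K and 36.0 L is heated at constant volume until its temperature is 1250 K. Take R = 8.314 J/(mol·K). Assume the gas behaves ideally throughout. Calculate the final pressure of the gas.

543 kPa

P₁ = nRT₁/V₁ = 1.88×8.314×572/36.0 = 248 kPa.
Isochoric: V stays 36.0 L; P/T = const ⇒ T₂ = 1250 K, P₂ = 543 kPa.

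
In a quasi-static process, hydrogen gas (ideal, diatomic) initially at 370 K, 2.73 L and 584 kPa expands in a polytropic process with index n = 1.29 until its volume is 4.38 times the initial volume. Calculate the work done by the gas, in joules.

n = P₁V₁/(RT₁) = 584×2.73/(8.314×370) = 0.518 mol.
Polytropic n=1.29: T₂ = T₁(V₁/V₂)^(n−1) = 370×(0.228)^0.29 = 241 K; P₂ = P₁(V₁/V₂)^n = 86.9 kPa.
W = (P₁V₁−P₂V₂)/(n−1) = (584×2.73−86.9×12.0)/0.29 = 1920 J.

1920 J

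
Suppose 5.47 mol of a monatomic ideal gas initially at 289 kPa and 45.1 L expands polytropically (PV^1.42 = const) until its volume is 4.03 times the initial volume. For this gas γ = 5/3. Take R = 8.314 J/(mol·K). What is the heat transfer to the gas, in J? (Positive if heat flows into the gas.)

5090 J

T₁ = P₁V₁/(nR) = 289×45.1/(5.47×8.314) = 287 K.
Polytropic n=1.42: T₂ = T₁(V₁/V₂)^(n−1) = 287×(0.248)^0.42 = 160 K; P₂ = P₁(V₁/V₂)^n = 39.9 kPa.
W = (P₁V₁−P₂V₂)/(n−1) = (289×45.1−39.9×182)/0.42 = 13800 J.
ΔU = nCvΔT = 5.47×12.5×(160−287) = -8660 J.
Q = ΔU + W = 5090 J.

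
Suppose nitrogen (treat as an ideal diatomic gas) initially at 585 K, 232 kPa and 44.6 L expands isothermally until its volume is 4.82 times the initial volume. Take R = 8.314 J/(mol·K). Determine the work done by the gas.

16300 J

n = P₁V₁/(RT₁) = 232×44.6/(8.314×585) = 2.13 mol.
Isothermal: T stays 585 K; PV = const ⇒ V₂ = 215 L, P₂ = 48.1 kPa.
W = nRT ln(V₂/V₁) = 2.13×8.314×585×ln(4.82) = 16300 J.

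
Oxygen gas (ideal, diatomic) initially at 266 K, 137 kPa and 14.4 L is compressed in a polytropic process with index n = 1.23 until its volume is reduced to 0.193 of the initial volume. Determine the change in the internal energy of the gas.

2270 J

n = P₁V₁/(RT₁) = 137×14.4/(8.314×266) = 0.892 mol.
Polytropic n=1.23: T₂ = T₁(V₁/V₂)^(n−1) = 266×(5.18)^0.23 = 388 K; P₂ = P₁(V₁/V₂)^n = 1040 kPa.
For an ideal gas ΔU = nCvΔT with Cv = (5/2)R = 20.8 J/(mol·K).
ΔU = 0.892×20.8×(388−266) = 2270 J.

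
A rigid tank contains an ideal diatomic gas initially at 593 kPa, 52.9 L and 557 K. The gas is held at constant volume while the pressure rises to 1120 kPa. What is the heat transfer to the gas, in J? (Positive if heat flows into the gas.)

n = P₁V₁/(RT₁) = 593×52.9/(8.314×557) = 6.77 mol.
Isochoric: V stays 52.9 L; P/T = const ⇒ T₂ = 1050 K, P₂ = 1120 kPa.
W = 0 (no volume change).
ΔU = nCvΔT = 6.77×20.8×(1050−557) = 69700 J.
Q = ΔU = 69700 J.

69700 J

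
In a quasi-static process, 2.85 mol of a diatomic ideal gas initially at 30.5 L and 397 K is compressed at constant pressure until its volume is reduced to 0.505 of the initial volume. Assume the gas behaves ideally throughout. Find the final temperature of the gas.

P₁ = nRT₁/V₁ = 2.85×8.314×397/30.5 = 308 kPa.
Isobaric: P stays 308 kPa; V/T = const ⇒ T₂ = 200 K, V₂ = 15.4 L.

200 K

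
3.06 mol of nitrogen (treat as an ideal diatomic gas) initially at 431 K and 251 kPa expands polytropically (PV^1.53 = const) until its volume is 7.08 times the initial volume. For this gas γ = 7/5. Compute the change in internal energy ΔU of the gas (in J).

-17700 J

V₁ = nRT₁/P₁ = 3.06×8.314×431/251 = 43.7 L.
Polytropic n=1.53: T₂ = T₁(V₁/V₂)^(n−1) = 431×(0.141)^0.53 = 153 K; P₂ = P₁(V₁/V₂)^n = 12.6 kPa.
For an ideal gas ΔU = nCvΔT with Cv = (5/2)R = 20.8 J/(mol·K).
ΔU = 3.06×20.8×(153−431) = -17700 J.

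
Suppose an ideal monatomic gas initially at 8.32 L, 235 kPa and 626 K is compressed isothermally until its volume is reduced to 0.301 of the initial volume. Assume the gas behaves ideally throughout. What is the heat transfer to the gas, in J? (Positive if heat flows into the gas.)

-2350 J

n = P₁V₁/(RT₁) = 235×8.32/(8.314×626) = 0.376 mol.
Isothermal: T stays 626 K; PV = const ⇒ V₂ = 2.50 L, P₂ = 781 kPa.
ΔU = 0 (ideal gas, T constant).
W = nRT ln(V₂/V₁) = 0.376×8.314×626×ln(0.301) = -2350 J.
Q = ΔU + W = -2350 J.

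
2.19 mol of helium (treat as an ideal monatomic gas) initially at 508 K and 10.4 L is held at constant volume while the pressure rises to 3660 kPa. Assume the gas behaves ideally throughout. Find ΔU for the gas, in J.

P₁ = nRT₁/V₁ = 2.19×8.314×508/10.4 = 889 kPa.
Isochoric: V stays 10.4 L; P/T = const ⇒ T₂ = 2090 K, P₂ = 3660 kPa.
For an ideal gas ΔU = nCvΔT with Cv = (3/2)R = 12.5 J/(mol·K).
ΔU = 2.19×12.5×(2090−508) = 43200 J.

43200 J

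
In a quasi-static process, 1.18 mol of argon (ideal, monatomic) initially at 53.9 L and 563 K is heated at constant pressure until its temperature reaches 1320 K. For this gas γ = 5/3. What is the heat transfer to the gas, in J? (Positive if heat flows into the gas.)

P₁ = nRT₁/V₁ = 1.18×8.314×563/53.9 = 102 kPa.
Isobaric: P stays 102 kPa; V/T = const ⇒ T₂ = 1320 K, V₂ = 126 L.
W = PΔV = 102×(126−53.9) kPa·L = 7430 J.
ΔU = nCvΔT = 1.18×12.5×(1320−563) = 11100 J.
Q = ΔU + W = nCpΔT = 18600 J.

18600 J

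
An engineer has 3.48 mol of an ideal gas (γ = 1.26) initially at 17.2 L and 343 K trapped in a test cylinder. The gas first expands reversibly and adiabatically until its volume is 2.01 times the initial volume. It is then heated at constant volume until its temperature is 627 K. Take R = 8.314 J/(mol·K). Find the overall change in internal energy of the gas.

31600 J

P₁ = nRT₁/V₁ = 3.48×8.314×343/17.2 = 577 kPa.
Step 1 — Adiabatic: TV^(γ−1) = const ⇒ T₂ = 343×(0.498)^0.260 = 286 K; PV^γ = const ⇒ P₂ = 239 kPa.
ΔU = nCvΔT = 3.48×32.0×(286−343) = -6340 J.
Q = 0 for an adiabatic process, so W = −ΔU = 6340 J.
State after step 1: P = 239 kPa, V = 34.6 L, T = 286 K.
Step 2 — Isochoric: V stays 34.6 L; P/T = const ⇒ T₂ = 627 K, P₂ = 525 kPa.
W = 0 (no volume change).
ΔU = nCvΔT = 3.48×32.0×(627−286) = 37900 J.
Q = ΔU = 37900 J.
Net over both steps: W = 6340 J, Q = 37900 J, ΔU = 31600 J.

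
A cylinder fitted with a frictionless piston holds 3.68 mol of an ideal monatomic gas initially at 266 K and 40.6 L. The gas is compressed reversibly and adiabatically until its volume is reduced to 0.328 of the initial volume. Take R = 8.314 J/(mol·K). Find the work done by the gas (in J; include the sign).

-13500 J

P₁ = nRT₁/V₁ = 3.68×8.314×266/40.6 = 200 kPa.
Adiabatic: TV^(γ−1) = const ⇒ T₂ = 266×(3.05)^0.667 = 559 K; PV^γ = const ⇒ P₂ = 1280 kPa.
ΔU = nCvΔT = 3.68×12.5×(559−266) = 13500 J.
Q = 0 for an adiabatic process, so W = −ΔU = -13500 J.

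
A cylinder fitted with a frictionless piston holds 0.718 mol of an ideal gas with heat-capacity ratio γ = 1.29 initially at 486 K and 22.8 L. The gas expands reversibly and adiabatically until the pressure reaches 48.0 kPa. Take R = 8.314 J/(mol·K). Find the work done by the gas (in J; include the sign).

1970 J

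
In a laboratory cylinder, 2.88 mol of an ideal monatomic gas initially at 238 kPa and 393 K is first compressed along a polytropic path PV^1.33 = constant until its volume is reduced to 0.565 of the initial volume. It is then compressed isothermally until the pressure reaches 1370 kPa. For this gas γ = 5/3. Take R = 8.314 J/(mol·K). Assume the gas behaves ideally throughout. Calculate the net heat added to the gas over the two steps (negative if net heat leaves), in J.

V₁ = nRT₁/P₁ = 2.88×8.314×393/238 = 39.5 L.
Step 1 — Polytropic n=1.33: T₂ = T₁(V₁/V₂)^(n−1) = 393×(1.77)^0.33 = 474 K; P₂ = P₁(V₁/V₂)^n = 509 kPa.
W = (P₁V₁−P₂V₂)/(n−1) = (238×39.5−509×22.3)/0.33 = -5910 J.
ΔU = nCvΔT = 2.88×12.5×(474−393) = 2930 J.
Q = ΔU + W = -2990 J.
State after step 1: P = 509 kPa, V = 22.3 L, T = 474 K.
Step 2 — Isothermal: T stays 474 K; PV = const ⇒ V₂ = 8.29 L, P₂ = 1370 kPa.
ΔU = 0 (ideal gas, T constant).
W = nRT ln(V₂/V₁) = 2.88×8.314×474×ln(0.371) = -11300 J.
Q = ΔU + W = -11300 J.
Net over both steps: W = -17200 J, Q = -14200 J, ΔU = 2930 J.

-14200 J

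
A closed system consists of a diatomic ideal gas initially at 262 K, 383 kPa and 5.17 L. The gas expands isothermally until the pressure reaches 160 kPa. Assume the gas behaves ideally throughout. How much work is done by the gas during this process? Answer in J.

n = P₁V₁/(RT₁) = 383×5.17/(8.314×262) = 0.909 mol.
Isothermal: T stays 262 K; PV = const ⇒ V₂ = 12.4 L, P₂ = 160 kPa.
W = nRT ln(V₂/V₁) = 0.909×8.314×262×ln(2.39) = 1730 J.

1730 J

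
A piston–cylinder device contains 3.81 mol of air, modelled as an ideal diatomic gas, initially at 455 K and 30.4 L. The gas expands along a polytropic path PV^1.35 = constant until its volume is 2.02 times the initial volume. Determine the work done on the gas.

-8980 J

P₁ = nRT₁/V₁ = 3.81×8.314×455/30.4 = 474 kPa.
Polytropic n=1.35: T₂ = T₁(V₁/V₂)^(n−1) = 455×(0.495)^0.35 = 356 K; P₂ = P₁(V₁/V₂)^n = 184 kPa.
W = (P₁V₁−P₂V₂)/(n−1) = (474×30.4−184×61.4)/0.35 = 8980 J.
Work done on the gas = −W_by = -8980 J.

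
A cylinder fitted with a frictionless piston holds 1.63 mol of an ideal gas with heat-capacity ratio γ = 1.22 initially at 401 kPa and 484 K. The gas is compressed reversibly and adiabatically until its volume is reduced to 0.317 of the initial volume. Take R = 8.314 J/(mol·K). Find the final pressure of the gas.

1630 kPa

V₁ = nRT₁/P₁ = 1.63×8.314×484/401 = 16.4 L.
Adiabatic: TV^(γ−1) = const ⇒ T₂ = 484×(3.15)^0.220 = 623 K; PV^γ = const ⇒ P₂ = 1630 kPa.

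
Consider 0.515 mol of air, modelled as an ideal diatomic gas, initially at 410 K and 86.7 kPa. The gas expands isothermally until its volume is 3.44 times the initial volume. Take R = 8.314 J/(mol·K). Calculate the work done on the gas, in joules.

V₁ = nRT₁/P₁ = 0.515×8.314×410/86.7 = 20.2 L.
Isothermal: T stays 410 K; PV = const ⇒ V₂ = 69.7 L, P₂ = 25.2 kPa.
W = nRT ln(V₂/V₁) = 0.515×8.314×410×ln(3.44) = 2170 J.
Work done on the gas = −W_by = -2170 J.

-2170 J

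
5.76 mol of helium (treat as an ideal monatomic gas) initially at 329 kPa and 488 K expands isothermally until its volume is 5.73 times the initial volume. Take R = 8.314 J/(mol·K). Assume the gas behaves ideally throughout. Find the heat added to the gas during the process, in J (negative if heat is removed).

40800 J

V₁ = nRT₁/P₁ = 5.76×8.314×488/329 = 71.0 L.
Isothermal: T stays 488 K; PV = const ⇒ V₂ = 407 L, P₂ = 57.4 kPa.
ΔU = 0 (ideal gas, T constant).
W = nRT ln(V₂/V₁) = 5.76×8.314×488×ln(5.73) = 40800 J.
Q = ΔU + W = 40800 J.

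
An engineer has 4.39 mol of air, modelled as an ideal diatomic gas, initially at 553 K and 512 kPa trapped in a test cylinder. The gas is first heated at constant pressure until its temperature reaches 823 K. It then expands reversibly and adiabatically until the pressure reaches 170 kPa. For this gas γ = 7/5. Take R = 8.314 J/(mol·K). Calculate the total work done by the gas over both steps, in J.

V₁ = nRT₁/P₁ = 4.39×8.314×553/512 = 39.4 L.
Step 1 — Isobaric: P stays 512 kPa; V/T = const ⇒ T₂ = 823 K, V₂ = 58.7 L.
W = PΔV = 512×(58.7−39.4) kPa·L = 9850 J.
ΔU = nCvΔT = 4.39×20.8×(823−553) = 24600 J.
Q = ΔU + W = nCpΔT = 34500 J.
State after step 1: P = 512 kPa, V = 58.7 L, T = 823 K.
Step 2 — Adiabatic: T₂/T₁ = (P₂/P₁)^((γ−1)/γ) ⇒ T₂ = 823×(0.332)^0.286 = 601 K; V₂ = 129 L.
ΔU = nCvΔT = 4.39×20.8×(601−823) = -20300 J.
Q = 0 for an adiabatic process, so W = −ΔU = 20300 J.
Net over both steps: W = 30100 J, Q = 34500 J, ΔU = 4340 J.

30100 J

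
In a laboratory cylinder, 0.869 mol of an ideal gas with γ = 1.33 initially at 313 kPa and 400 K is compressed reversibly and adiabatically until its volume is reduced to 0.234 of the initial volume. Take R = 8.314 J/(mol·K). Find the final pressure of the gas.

2160 kPa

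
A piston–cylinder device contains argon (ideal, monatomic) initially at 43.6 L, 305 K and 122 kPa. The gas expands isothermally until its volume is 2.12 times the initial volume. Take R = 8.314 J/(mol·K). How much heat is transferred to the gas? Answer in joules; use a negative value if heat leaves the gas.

n = P₁V₁/(RT₁) = 122×43.6/(8.314×305) = 2.10 mol.
Isothermal: T stays 305 K; PV = const ⇒ V₂ = 92.4 L, P₂ = 57.5 kPa.
ΔU = 0 (ideal gas, T constant).
W = nRT ln(V₂/V₁) = 2.10×8.314×305×ln(2.12) = 4000 J.
Q = ΔU + W = 4000 J.

4000 J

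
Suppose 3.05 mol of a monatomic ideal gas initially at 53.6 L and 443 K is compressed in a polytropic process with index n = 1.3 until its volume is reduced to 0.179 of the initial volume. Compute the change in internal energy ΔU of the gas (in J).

11400 J

P₁ = nRT₁/V₁ = 3.05×8.314×443/53.6 = 210 kPa.
Polytropic n=1.3: T₂ = T₁(V₁/V₂)^(n−1) = 443×(5.59)^0.30 = 742 K; P₂ = P₁(V₁/V₂)^n = 1960 kPa.
For an ideal gas ΔU = nCvΔT with Cv = (3/2)R = 12.5 J/(mol·K).
ΔU = 3.05×12.5×(742−443) = 11400 J.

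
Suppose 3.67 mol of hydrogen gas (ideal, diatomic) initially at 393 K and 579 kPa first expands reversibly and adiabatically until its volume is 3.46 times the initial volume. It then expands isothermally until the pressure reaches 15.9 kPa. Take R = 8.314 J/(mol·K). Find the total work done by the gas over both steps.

V₁ = nRT₁/P₁ = 3.67×8.314×393/579 = 20.7 L.
Step 1 — Adiabatic: TV^(γ−1) = const ⇒ T₂ = 393×(0.289)^0.400 = 239 K; PV^γ = const ⇒ P₂ = 102 kPa.
ΔU = nCvΔT = 3.67×20.8×(239−393) = -11700 J.
Q = 0 for an adiabatic process, so W = −ΔU = 11700 J.
State after step 1: P = 102 kPa, V = 71.7 L, T = 239 K.
Step 2 — Isothermal: T stays 239 K; PV = const ⇒ V₂ = 459 L, P₂ = 15.9 kPa.
ΔU = 0 (ideal gas, T constant).
W = nRT ln(V₂/V₁) = 3.67×8.314×239×ln(6.41) = 13600 J.
Q = ΔU + W = 13600 J.
Net over both steps: W = 25300 J, Q = 13600 J, ΔU = -11700 J.

25300 J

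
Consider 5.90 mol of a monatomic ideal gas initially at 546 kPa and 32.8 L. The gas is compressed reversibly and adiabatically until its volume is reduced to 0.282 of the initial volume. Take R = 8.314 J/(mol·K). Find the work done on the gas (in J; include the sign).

T₁ = P₁V₁/(nR) = 546×32.8/(5.90×8.314) = 365 K.
Adiabatic: TV^(γ−1) = const ⇒ T₂ = 365×(3.55)^0.667 = 849 K; PV^γ = const ⇒ P₂ = 4500 kPa.
ΔU = nCvΔT = 5.90×12.5×(849−365) = 35600 J.
Q = 0 for an adiabatic process, so W = −ΔU = -35600 J.
Work done on the gas = −W_by = 35600 J.

35600 J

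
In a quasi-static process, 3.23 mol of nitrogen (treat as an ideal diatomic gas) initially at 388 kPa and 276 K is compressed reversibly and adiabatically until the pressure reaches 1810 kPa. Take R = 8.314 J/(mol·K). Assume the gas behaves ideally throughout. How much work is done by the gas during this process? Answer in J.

V₁ = nRT₁/P₁ = 3.23×8.314×276/388 = 19.1 L.
Adiabatic: T₂/T₁ = (P₂/P₁)^((γ−1)/γ) ⇒ T₂ = 276×(4.66)^0.286 = 429 K; V₂ = 6.36 L.
ΔU = nCvΔT = 3.23×20.8×(429−276) = 10200 J.
Q = 0 for an adiabatic process, so W = −ΔU = -10200 J.

-10200 J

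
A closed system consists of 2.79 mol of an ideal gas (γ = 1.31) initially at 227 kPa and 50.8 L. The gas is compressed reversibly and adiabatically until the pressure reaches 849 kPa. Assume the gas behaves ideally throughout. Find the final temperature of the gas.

679 K

T₁ = P₁V₁/(nR) = 227×50.8/(2.79×8.314) = 497 K.
Adiabatic: T₂/T₁ = (P₂/P₁)^((γ−1)/γ) ⇒ T₂ = 497×(3.74)^0.237 = 679 K; V₂ = 18.6 L.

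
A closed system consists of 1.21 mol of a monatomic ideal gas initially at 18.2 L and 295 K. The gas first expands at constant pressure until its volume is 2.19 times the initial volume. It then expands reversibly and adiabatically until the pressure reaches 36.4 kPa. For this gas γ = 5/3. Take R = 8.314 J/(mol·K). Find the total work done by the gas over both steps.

7930 J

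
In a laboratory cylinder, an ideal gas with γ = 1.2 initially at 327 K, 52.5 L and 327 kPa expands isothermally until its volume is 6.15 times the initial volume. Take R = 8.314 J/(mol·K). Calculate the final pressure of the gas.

53.2 kPa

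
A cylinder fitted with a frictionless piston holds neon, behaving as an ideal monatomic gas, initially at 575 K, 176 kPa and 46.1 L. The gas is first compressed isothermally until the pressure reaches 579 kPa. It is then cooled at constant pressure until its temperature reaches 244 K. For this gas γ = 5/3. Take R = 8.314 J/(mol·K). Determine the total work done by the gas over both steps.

n = P₁V₁/(RT₁) = 176×46.1/(8.314×575) = 1.70 mol.
Step 1 — Isothermal: T stays 575 K; PV = const ⇒ V₂ = 14.0 L, P₂ = 579 kPa.
ΔU = 0 (ideal gas, T constant).
W = nRT ln(V₂/V₁) = 1.70×8.314×575×ln(0.304) = -9660 J.
Q = ΔU + W = -9660 J.
State after step 1: P = 579 kPa, V = 14.0 L, T = 575 K.
Step 2 — Isobaric: P stays 579 kPa; V/T = const ⇒ T₂ = 244 K, V₂ = 5.95 L.
W = PΔV = 579×(5.95−14.0) kPa·L = -4670 J.
ΔU = nCvΔT = 1.70×12.5×(244−575) = -7010 J.
Q = ΔU + W = nCpΔT = -11700 J.
Net over both steps: W = -14300 J, Q = -21300 J, ΔU = -7010 J.

-14300 J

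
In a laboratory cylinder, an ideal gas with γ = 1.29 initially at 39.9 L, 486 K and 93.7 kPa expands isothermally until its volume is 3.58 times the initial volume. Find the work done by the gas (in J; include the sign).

n = P₁V₁/(RT₁) = 93.7×39.9/(8.314×486) = 0.925 mol.
Isothermal: T stays 486 K; PV = const ⇒ V₂ = 143 L, P₂ = 26.2 kPa.
W = nRT ln(V₂/V₁) = 0.925×8.314×486×ln(3.58) = 4770 J.

4770 J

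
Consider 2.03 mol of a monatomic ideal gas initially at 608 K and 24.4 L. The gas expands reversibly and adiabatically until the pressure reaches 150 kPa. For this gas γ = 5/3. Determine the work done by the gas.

5200 J

P₁ = nRT₁/V₁ = 2.03×8.314×608/24.4 = 421 kPa.
Adiabatic: T₂/T₁ = (P₂/P₁)^((γ−1)/γ) ⇒ T₂ = 608×(0.357)^0.400 = 403 K; V₂ = 45.3 L.
ΔU = nCvΔT = 2.03×12.5×(403−608) = -5200 J.
Q = 0 for an adiabatic process, so W = −ΔU = 5200 J.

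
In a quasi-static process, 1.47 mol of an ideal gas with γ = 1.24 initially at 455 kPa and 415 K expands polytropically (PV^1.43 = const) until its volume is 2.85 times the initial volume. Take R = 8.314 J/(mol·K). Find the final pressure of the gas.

102 kPa

V₁ = nRT₁/P₁ = 1.47×8.314×415/455 = 11.1 L.
Polytropic n=1.43: T₂ = T₁(V₁/V₂)^(n−1) = 415×(0.351)^0.43 = 265 K; P₂ = P₁(V₁/V₂)^n = 102 kPa.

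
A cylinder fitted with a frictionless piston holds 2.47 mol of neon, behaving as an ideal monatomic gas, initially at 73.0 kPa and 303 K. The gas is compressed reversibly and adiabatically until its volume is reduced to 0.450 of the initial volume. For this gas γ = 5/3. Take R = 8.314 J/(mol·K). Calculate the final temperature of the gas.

516 K

V₁ = nRT₁/P₁ = 2.47×8.314×303/73.0 = 85.2 L.
Adiabatic: TV^(γ−1) = const ⇒ T₂ = 303×(2.22)^0.667 = 516 K; PV^γ = const ⇒ P₂ = 276 kPa.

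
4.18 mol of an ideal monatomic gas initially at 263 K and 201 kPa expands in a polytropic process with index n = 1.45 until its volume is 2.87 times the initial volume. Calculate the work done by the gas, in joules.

7670 J

V₁ = nRT₁/P₁ = 4.18×8.314×263/201 = 45.5 L.
Polytropic n=1.45: T₂ = T₁(V₁/V₂)^(n−1) = 263×(0.348)^0.45 = 164 K; P₂ = P₁(V₁/V₂)^n = 43.6 kPa.
W = (P₁V₁−P₂V₂)/(n−1) = (201×45.5−43.6×131)/0.45 = 7670 J.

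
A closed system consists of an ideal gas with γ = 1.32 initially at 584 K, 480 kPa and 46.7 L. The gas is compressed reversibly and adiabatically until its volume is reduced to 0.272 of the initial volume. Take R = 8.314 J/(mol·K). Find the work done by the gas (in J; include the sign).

n = P₁V₁/(RT₁) = 480×46.7/(8.314×584) = 4.62 mol.
Adiabatic: TV^(γ−1) = const ⇒ T₂ = 584×(3.68)^0.320 = 886 K; PV^γ = const ⇒ P₂ = 2680 kPa.
ΔU = nCvΔT = 4.62×26.0×(886−584) = 36200 J.
Q = 0 for an adiabatic process, so W = −ΔU = -36200 J.

-36200 J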